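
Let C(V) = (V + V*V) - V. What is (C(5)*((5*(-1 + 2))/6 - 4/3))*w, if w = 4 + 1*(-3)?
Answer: -25/2 ≈ -12.500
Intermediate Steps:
w = 1 (w = 4 - 3 = 1)
C(V) = V**2 (C(V) = (V + V**2) - V = V**2)
(C(5)*((5*(-1 + 2))/6 - 4/3))*w = (5**2*((5*(-1 + 2))/6 - 4/3))*1 = (25*((5*1)*(1/6) - 4*1/3))*1 = (25*(5*(1/6) - 4/3))*1 = (25*(5/6 - 4/3))*1 = (25*(-1/2))*1 = -25/2*1 = -25/2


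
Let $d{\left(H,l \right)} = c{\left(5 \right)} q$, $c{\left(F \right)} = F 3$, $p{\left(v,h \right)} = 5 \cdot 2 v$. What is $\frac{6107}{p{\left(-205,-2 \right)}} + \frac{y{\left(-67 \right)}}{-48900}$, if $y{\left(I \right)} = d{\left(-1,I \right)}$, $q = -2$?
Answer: $- \frac{497618}{167075} \approx -2.9784$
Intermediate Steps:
$p{\left(v,h \right)} = 10 v$
$c{\left(F \right)} = 3 F$
$d{\left(H,l \right)} = -30$ ($d{\left(H,l \right)} = 3 \cdot 5 \left(-2\right) = 15 \left(-2\right) = -30$)
$y{\left(I \right)} = -30$
$\frac{6107}{p{\left(-205,-2 \right)}} + \frac{y{\left(-67 \right)}}{-48900} = \frac{6107}{10 \left(-205\right)} - \frac{30}{-48900} = \frac{6107}{-2050} - - \frac{1}{1630} = 6107 \left(- \frac{1}{2050}\right) + \frac{1}{1630} = - \frac{6107}{2050} + \frac{1}{1630} = - \frac{497618}{167075}$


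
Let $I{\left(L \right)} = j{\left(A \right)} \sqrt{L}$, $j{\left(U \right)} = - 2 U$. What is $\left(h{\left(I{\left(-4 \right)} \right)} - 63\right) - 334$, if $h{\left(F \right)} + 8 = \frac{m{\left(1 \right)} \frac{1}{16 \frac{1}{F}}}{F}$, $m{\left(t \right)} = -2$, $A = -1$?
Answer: $- \frac{3241}{8} \approx -405.13$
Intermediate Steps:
$I{\left(L \right)} = 2 \sqrt{L}$ ($I{\left(L \right)} = \left(-2\right) \left(-1\right) \sqrt{L} = 2 \sqrt{L}$)
$h{\left(F \right)} = - \frac{65}{8}$ ($h{\left(F \right)} = -8 + \frac{\left(-2\right) \frac{1}{16 \frac{1}{F}}}{F} = -8 + \frac{\left(-2\right) \frac{F}{16}}{F} = -8 + \frac{\left(- \frac{1}{8}\right) F}{F} = -8 - \frac{1}{8} = - \frac{65}{8}$)
$\left(h{\left(I{\left(-4 \right)} \right)} - 63\right) - 334 = \left(- \frac{65}{8} - 63\right) - 334 = - \frac{569}{8} - 334 = - \frac{3241}{8}$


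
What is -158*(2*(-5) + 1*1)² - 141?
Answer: -12939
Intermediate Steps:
-158*(2*(-5) + 1*1)² - 141 = -158*(-10 + 1)² - 141 = -158*(-9)² - 141 = -158*81 - 141 = -12798 - 141 = -12939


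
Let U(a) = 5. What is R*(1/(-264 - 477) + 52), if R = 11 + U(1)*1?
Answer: 616496/741 ≈ 831.98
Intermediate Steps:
R = 16 (R = 11 + 5*1 = 11 + 5 = 16)
R*(1/(-264 - 477) + 52) = 16*(1/(-264 - 477) + 52) = 16*(1/(-741) + 52) = 16*(-1/741 + 52) = 16*(38531/741) = 616496/741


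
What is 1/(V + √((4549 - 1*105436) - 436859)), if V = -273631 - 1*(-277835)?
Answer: 2102/9105681 - I*√537746/18211362 ≈ 0.00023084 - 4.0267e-5*I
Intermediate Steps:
V = 4204 (V = -273631 + 277835 = 4204)
1/(V + √((4549 - 1*105436) - 436859)) = 1/(4204 + √((4549 - 1*105436) - 436859)) = 1/(4204 + √((4549 - 105436) - 436859)) = 1/(4204 + √(-100887 - 436859)) = 1/(4204 + √(-537746)) = 1/(4204 + I*√537746)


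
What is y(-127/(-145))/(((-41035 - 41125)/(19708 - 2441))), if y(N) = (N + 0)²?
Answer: -278499443/1727414000 ≈ -0.16122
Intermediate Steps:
y(N) = N²
y(-127/(-145))/(((-41035 - 41125)/(19708 - 2441))) = (-127/(-145))²/(((-41035 - 41125)/(19708 - 2441))) = (-127*(-1/145))²/((-82160/17267)) = (127/145)²/((-82160*1/17267)) = 16129/(21025*(-82160/17267)) = (16129/21025)*(-17267/82160) = -278499443/1727414000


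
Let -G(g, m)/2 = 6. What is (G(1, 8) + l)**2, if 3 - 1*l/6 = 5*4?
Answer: 12996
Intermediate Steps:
l = -102 (l = 18 - 30*4 = 18 - 6*20 = 18 - 120 = -102)
G(g, m) = -12 (G(g, m) = -2*6 = -12)
(G(1, 8) + l)**2 = (-12 - 102)**2 = (-114)**2 = 12996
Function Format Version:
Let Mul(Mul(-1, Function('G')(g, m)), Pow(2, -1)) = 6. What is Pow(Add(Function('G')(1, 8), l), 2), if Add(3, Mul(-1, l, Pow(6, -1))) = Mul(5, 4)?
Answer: 12996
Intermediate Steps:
l = -102 (l = Add(18, Mul(-6, Mul(5, 4))) = Add(18, Mul(-6, 20)) = Add(18, -120) = -102)
Function('G')(g, m) = -12 (Function('G')(g, m) = Mul(-2, 6) = -12)
Pow(Add(Function('G')(1, 8), l), 2) = Pow(Add(-12, -102), 2) = Pow(-114, 2) = 12996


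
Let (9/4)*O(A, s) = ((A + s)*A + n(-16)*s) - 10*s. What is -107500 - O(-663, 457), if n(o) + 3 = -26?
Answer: -160280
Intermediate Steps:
n(o) = -29 (n(o) = -3 - 26 = -29)
O(A, s) = -52*s/3 + 4*A*(A + s)/9 (O(A, s) = 4*(((A + s)*A - 29*s) - 10*s)/9 = 4*((A*(A + s) - 29*s) - 10*s)/9 = 4*((-29*s + A*(A + s)) - 10*s)/9 = 4*(-39*s + A*(A + s))/9 = -52*s/3 + 4*A*(A + s)/9)
-107500 - O(-663, 457) = -107500 - (-52/3*457 + (4/9)*(-663)² + (4/9)*(-663)*457) = -107500 - (-23764/3 + (4/9)*439569 - 403988/3) = -107500 - (-23764/3 + 195364 - 403988/3) = -107500 - 1*52780 = -107500 - 52780 = -160280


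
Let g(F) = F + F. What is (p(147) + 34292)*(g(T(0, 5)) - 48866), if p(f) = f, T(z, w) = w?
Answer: -1682551784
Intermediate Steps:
g(F) = 2*F
(p(147) + 34292)*(g(T(0, 5)) - 48866) = (147 + 34292)*(2*5 - 48866) = 34439*(10 - 48866) = 34439*(-48856) = -1682551784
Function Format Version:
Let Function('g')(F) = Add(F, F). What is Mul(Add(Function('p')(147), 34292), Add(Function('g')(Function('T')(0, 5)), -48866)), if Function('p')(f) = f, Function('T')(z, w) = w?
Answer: -1682551784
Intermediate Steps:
Function('g')(F) = Mul(2, F)
Mul(Add(Function('p')(147), 34292), Add(Function('g')(Function('T')(0, 5)), -48866)) = Mul(Add(147, 34292), Add(Mul(2, 5), -48866)) = Mul(34439, Add(10, -48866)) = Mul(34439, -48856) = -1682551784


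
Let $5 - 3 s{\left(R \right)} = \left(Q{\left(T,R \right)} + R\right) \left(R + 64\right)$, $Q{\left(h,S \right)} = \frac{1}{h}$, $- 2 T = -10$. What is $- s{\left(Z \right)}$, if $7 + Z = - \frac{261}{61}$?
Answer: $- \frac{10959889}{55815} \approx -196.36$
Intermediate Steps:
$T = 5$ ($T = \left(- \frac{1}{2}\right) \left(-10\right) = 5$)
$Z = - \frac{688}{61}$ ($Z = -7 - \frac{261}{61} = - \frac{688}{61} \approx -11.279$)
$s{\left(R \right)} = \frac{5}{3} - \frac{\left(64 + R\right) \left(\frac{1}{5} + R\right)}{3}$ ($s{\left(R \right)} = \frac{5}{3} - \frac{\left(\frac{1}{5} + R\right) \left(R + 64\right)}{3} = \frac{5}{3} - \frac{\left(\frac{1}{5} + R\right) \left(64 + R\right)}{3} = \frac{5}{3} - \frac{\left(64 + R\right) \left(\frac{1}{5} + R\right)}{3}$)
$- s{\left(Z \right)} = - (- \frac{13}{5} - - \frac{73616}{305} - \frac{\left(- \frac{688}{61}\right)^{2}}{3}) = - (- \frac{13}{5} + \frac{73616}{305} - \frac{473344}{11163}) = \left(-1\right) \frac{10959889}{55815} = - \frac{10959889}{55815}$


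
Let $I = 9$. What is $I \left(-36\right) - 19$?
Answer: $-343$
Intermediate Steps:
$I \left(-36\right) - 19 = 9 \left(-36\right) - 19 = -324 - 19 = -343$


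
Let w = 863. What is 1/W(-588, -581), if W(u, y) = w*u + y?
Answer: -1/508025 ≈ -1.9684e-6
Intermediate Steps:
W(u, y) = y + 863*u (W(u, y) = 863*u + y = y + 863*u)
1/W(-588, -581) = 1/(-581 + 863*(-588)) = 1/(-581 - 507444) = 1/(-508025) = -1/508025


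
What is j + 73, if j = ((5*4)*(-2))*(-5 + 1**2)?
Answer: 233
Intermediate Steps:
j = 160 (j = (20*(-2))*(-5 + 1) = -40*(-4) = 160)
j + 73 = 160 + 73 = 233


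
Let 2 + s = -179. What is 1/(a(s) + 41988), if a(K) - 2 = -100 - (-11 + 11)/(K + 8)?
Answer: 1/41890 ≈ 2.3872e-5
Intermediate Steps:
s = -181 (s = -2 - 179 = -181)
a(K) = -98 (a(K) = 2 + (-100 - (-11 + 11)/(K + 8)) = 2 + (-100 - 0/(8 + K)) = 2 + (-100 - 1*0) = 2 + (-100 + 0) = 2 - 100 = -98)
1/(a(s) + 41988) = 1/(-98 + 41988) = 1/41890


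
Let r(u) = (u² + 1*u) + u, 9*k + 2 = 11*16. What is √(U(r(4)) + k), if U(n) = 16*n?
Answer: 11*√30/3 ≈ 20.083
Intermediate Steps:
k = 58/3 (k = -2/9 + (11*16)/9 = -2/9 + (⅑)*176 = -2/9 + 176/9 = 58/3 ≈ 19.333)
r(u) = u² + 2*u (r(u) = (u² + u) + u = (u + u²) + u = u² + 2*u)
√(U(r(4)) + k) = √(16*(4*(2 + 4)) + 58/3) = √(16*(4*6) + 58/3) = √(16*24 + 58/3) = √(384 + 58/3) = √(1210/3) = 11*√30/3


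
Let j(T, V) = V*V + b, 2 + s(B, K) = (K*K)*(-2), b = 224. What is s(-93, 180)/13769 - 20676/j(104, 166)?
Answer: -173740617/31875235 ≈ -5.4506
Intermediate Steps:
s(B, K) = -2 - 2*K**2 (s(B, K) = -2 + (K*K)*(-2) = -2 + K**2*(-2) = -2 - 2*K**2)
j(T, V) = 224 + V**2 (j(T, V) = V*V + 224 = V**2 + 224 = 224 + V**2)
s(-93, 180)/13769 - 20676/j(104, 166) = (-2 - 2*180**2)/13769 - 20676/(224 + 166**2) = (-2 - 2*32400)*(1/13769) - 20676/(224 + 27556) = (-2 - 64800)*(1/13769) - 20676/27780 = -64802*1/13769 - 20676*1/27780 = -64802/13769 - 1723/2315 = -173740617/31875235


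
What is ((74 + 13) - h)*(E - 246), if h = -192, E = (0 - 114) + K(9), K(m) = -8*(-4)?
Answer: -91512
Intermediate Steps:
K(m) = 32
E = -82 (E = (0 - 114) + 32 = -114 + 32 = -82)
((74 + 13) - h)*(E - 246) = ((74 + 13) - 1*(-192))*(-82 - 246) = (87 + 192)*(-328) = 279*(-328) = -91512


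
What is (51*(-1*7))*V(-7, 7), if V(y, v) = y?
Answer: 2499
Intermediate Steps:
(51*(-1*7))*V(-7, 7) = (51*(-1*7))*(-7) = (51*(-7))*(-7) = -357*(-7) = 2499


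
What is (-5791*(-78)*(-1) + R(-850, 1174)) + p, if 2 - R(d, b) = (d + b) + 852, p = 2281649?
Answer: 1828777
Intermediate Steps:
R(d, b) = -850 - b - d (R(d, b) = 2 - ((d + b) + 852) = 2 - ((b + d) + 852) = 2 - (852 + b + d) = 2 + (-852 - b - d) = -850 - b - d)
(-5791*(-78)*(-1) + R(-850, 1174)) + p = (-5791*(-78)*(-1) + (-850 - 1*1174 - 1*(-850))) + 2281649 = (451698*(-1) + (-850 - 1174 + 850)) + 2281649 = (-451698 - 1174) + 2281649 = -452872 + 2281649 = 1828777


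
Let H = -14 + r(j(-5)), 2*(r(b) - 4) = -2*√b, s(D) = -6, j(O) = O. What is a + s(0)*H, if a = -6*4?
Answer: 36 + 6*I*√5 ≈ 36.0 + 13.416*I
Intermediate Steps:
a = -24
r(b) = 4 - √b (r(b) = 4 + (-2*√b)/2 = 4 - √b)
H = -10 - I*√5 (H = -14 + (4 - √(-5)) = -14 + (4 - I*√5) = -10 - I*√5 ≈ -10.0 - 2.2361*I)
a + s(0)*H = -24 - 6*(-10 - I*√5) = -24 + (60 + 6*I*√5) = 36 + 6*I*√5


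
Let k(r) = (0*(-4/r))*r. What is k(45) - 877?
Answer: -877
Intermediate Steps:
k(r) = 0 (k(r) = 0*r = 0)
k(45) - 877 = 0 - 877 = -877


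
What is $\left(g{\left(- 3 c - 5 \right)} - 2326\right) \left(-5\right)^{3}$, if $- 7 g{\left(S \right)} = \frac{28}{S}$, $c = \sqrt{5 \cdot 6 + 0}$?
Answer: $\frac{14247250}{49} - \frac{300 \sqrt{30}}{49} \approx 2.9073 \cdot 10^{5}$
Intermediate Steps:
$c = \sqrt{30}$ ($c = \sqrt{30 + 0} = \sqrt{30} \approx 5.4772$)
$g{\left(S \right)} = - \frac{4}{S}$ ($g{\left(S \right)} = - \frac{28 \frac{1}{S}}{7} = - \frac{4}{S}$)
$\left(g{\left(- 3 c - 5 \right)} - 2326\right) \left(-5\right)^{3} = \left(- \frac{4}{- 3 \sqrt{30} - 5} - 2326\right) \left(-5\right)^{3} = \left(- \frac{4}{-5 - 3 \sqrt{30}} - 2326\right) \left(-125\right) = \left(-2326 - \frac{4}{-5 - 3 \sqrt{30}}\right) \left(-125\right) = 290750 + \frac{500}{-5 - 3 \sqrt{30}}$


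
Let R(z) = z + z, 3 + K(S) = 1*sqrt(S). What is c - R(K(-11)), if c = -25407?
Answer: -25401 - 2*I*sqrt(11) ≈ -25401.0 - 6.6332*I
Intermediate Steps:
K(S) = -3 + sqrt(S) (K(S) = -3 + 1*sqrt(S) = -3 + sqrt(S))
R(z) = 2*z
c - R(K(-11)) = -25407 - 2*(-3 + sqrt(-11)) = -25407 - 2*(-3 + I*sqrt(11)) = -25407 - (-6 + 2*I*sqrt(11)) = -25407 + (6 - 2*I*sqrt(11)) = -25401 - 2*I*sqrt(11)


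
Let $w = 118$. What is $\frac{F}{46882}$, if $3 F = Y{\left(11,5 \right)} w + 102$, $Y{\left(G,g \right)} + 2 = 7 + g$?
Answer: $\frac{641}{70323} \approx 0.0091151$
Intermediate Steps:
$Y{\left(G,g \right)} = 5 + g$ ($Y{\left(G,g \right)} = -2 + \left(7 + g\right) = 5 + g$)
$F = \frac{1282}{3}$ ($F = \frac{\left(5 + 5\right) 118 + 102}{3} = \frac{10 \cdot 118 + 102}{3} = \frac{1180 + 102}{3} = \frac{1}{3} \cdot 1282 = \frac{1282}{3} \approx 427.33$)
$\frac{F}{46882} = \frac{1282}{3 \cdot 46882} = \frac{1282}{3} \cdot \frac{1}{46882} = \frac{641}{70323}$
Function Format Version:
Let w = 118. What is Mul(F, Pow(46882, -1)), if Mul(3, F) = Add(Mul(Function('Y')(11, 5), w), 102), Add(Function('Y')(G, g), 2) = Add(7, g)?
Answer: Rational(641, 70323) ≈ 0.0091151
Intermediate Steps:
Function('Y')(G, g) = Add(5, g) (Function('Y')(G, g) = Add(-2, Add(7, g)) = Add(5, g))
F = Rational(1282, 3) (F = Mul(Rational(1, 3), Add(Mul(Add(5, 5), 118), 102)) = Mul(Rational(1, 3), Add(Mul(10, 118), 102)) = Mul(Rational(1, 3), Add(1180, 102)) = Mul(Rational(1, 3), 1282) = Rational(1282, 3) ≈ 427.33)
Mul(F, Pow(46882, -1)) = Mul(Rational(1282, 3), Pow(46882, -1)) = Mul(Rational(1282, 3), Rational(1, 46882)) = Rational(641, 70323)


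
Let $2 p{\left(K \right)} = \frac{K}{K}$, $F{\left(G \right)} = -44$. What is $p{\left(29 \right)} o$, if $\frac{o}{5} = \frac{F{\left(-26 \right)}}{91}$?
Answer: $- \frac{110}{91} \approx -1.2088$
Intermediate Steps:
$p{\left(K \right)} = \frac{1}{2}$ ($p{\left(K \right)} = \frac{K \frac{1}{K}}{2} = \frac{1}{2} \cdot 1 = \frac{1}{2}$)
$o = - \frac{220}{91}$ ($o = 5 \left(- \frac{44}{91}\right) = - \frac{220}{91} \approx -2.4176$)
$p{\left(29 \right)} o = \frac{1}{2} \left(- \frac{220}{91}\right) = - \frac{110}{91}$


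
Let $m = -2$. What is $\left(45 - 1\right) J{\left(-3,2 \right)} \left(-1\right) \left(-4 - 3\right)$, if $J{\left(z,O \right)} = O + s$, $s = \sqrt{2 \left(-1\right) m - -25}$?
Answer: $616 + 308 \sqrt{29} \approx 2274.6$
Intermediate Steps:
$s = \sqrt{29}$ ($s = \sqrt{2 \left(-1\right) \left(-2\right) - -25} = \sqrt{\left(-2\right) \left(-2\right) + 25} = \sqrt{4 + 25} = \sqrt{29} \approx 5.3852$)
$J{\left(z,O \right)} = O + \sqrt{29}$
$\left(45 - 1\right) J{\left(-3,2 \right)} \left(-1\right) \left(-4 - 3\right) = \left(45 - 1\right) \left(2 + \sqrt{29}\right) \left(-1\right) \left(-4 - 3\right) = 44 \left(-2 - \sqrt{29}\right) \left(-7\right) = 44 \left(14 + 7 \sqrt{29}\right) = 616 + 308 \sqrt{29}$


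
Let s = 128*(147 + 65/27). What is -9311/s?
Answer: -251397/516352 ≈ -0.48687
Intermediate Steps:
s = 516352/27 (s = 128*(147 + 65*(1/27)) = 128*(147 + 65/27) = 128*(4034/27) = 516352/27 ≈ 19124.)
-9311/s = -9311/516352/27 = -9311*27/516352 = -251397/516352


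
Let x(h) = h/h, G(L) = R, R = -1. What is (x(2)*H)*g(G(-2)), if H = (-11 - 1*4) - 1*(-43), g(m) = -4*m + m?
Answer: 84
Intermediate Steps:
G(L) = -1
g(m) = -3*m
x(h) = 1
H = 28 (H = (-11 - 4) + 43 = -15 + 43 = 28)
(x(2)*H)*g(G(-2)) = (1*28)*(-3*(-1)) = 28*3 = 84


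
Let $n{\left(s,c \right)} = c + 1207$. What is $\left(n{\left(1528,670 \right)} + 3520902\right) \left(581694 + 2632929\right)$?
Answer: $11324406397317$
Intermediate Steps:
$n{\left(s,c \right)} = 1207 + c$
$\left(n{\left(1528,670 \right)} + 3520902\right) \left(581694 + 2632929\right) = \left(\left(1207 + 670\right) + 3520902\right) \left(581694 + 2632929\right) = \left(1877 + 3520902\right) 3214623 = 3522779 \cdot 3214623 = 11324406397317$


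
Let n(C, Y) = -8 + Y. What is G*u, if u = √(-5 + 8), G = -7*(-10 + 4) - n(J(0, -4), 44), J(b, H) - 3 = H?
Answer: 6*√3 ≈ 10.392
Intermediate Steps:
J(b, H) = 3 + H
G = 6 (G = -7*(-10 + 4) - (-8 + 44) = -7*(-6) - 1*36 = 42 - 36 = 6)
u = √3 ≈ 1.7320
G*u = 6*√3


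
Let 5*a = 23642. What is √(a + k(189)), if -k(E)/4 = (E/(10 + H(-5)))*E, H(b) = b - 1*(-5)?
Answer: 2*I*√2390 ≈ 97.775*I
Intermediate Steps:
a = 23642/5 (a = (⅕)*23642 = 23642/5 ≈ 4728.4)
H(b) = 5 + b (H(b) = b + 5 = 5 + b)
k(E) = -2*E²/5 (k(E) = -4*E/(10 + (5 - 5))*E = -4*E/(10 + 0)*E = -4*E/10*E = -2*E²/5)
√(a + k(189)) = √(23642/5 - ⅖*189²) = √(23642/5 - ⅖*35721) = √(23642/5 - 71442/5) = √(-9560) = 2*I*√2390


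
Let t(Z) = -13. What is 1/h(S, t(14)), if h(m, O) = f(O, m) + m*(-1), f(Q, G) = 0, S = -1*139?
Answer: 1/139 ≈ 0.0071942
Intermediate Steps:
S = -139
h(m, O) = -m (h(m, O) = 0 + m*(-1) = 0 - m = -m)
1/h(S, t(14)) = 1/(-1*(-139)) = 1/139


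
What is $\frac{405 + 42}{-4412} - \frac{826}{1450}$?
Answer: $- \frac{2146231}{3198700} \approx -0.67097$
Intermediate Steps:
$\frac{405 + 42}{-4412} - \frac{826}{1450} = 447 \left(- \frac{1}{4412}\right) - \frac{413}{725} = - \frac{447}{4412} - \frac{413}{725} = - \frac{2146231}{3198700}$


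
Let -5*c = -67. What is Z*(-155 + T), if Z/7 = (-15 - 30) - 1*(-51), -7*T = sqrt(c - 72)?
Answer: -6510 - 6*I*sqrt(1465)/5 ≈ -6510.0 - 45.93*I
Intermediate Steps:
c = 67/5 (c = -1/5*(-67) = 67/5 ≈ 13.400)
T = -I*sqrt(1465)/35 (T = -sqrt(67/5 - 72)/7 = -I*sqrt(1465)/35 ≈ -1.0936*I)
Z = 42 (Z = 7*((-15 - 30) - 1*(-51)) = 7*(-45 + 51) = 7*6 = 42)
Z*(-155 + T) = 42*(-155 - I*sqrt(1465)/35) = -6510 - 6*I*sqrt(1465)/5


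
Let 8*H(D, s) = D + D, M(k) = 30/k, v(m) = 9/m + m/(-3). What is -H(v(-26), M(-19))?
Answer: -649/312 ≈ -2.0801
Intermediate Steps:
v(m) = 9/m - m/3 (v(m) = 9/m + m*(-1/3) = 9/m - m/3)
H(D, s) = D/4 (H(D, s) = (D + D)/8 = (2*D)/8 = D/4)
-H(v(-26), M(-19)) = -(9/(-26) - 1/3*(-26))/4 = -(9*(-1/26) + 26/3)/4 = -(-9/26 + 26/3)/4 = -649/(4*78) = -1*649/312 = -649/312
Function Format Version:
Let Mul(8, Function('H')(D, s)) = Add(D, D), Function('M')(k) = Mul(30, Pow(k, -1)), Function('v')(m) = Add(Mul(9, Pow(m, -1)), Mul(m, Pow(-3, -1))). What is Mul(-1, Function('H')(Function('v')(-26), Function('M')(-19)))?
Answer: Rational(-649, 312) ≈ -2.0801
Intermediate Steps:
Function('v')(m) = Add(Mul(9, Pow(m, -1)), Mul(Rational(-1, 3), m)) (Function('v')(m) = Add(Mul(9, Pow(m, -1)), Mul(m, Rational(-1, 3))) = Add(Mul(9, Pow(m, -1)), Mul(Rational(-1, 3), m)))
Function('H')(D, s) = Mul(Rational(1, 4), D) (Function('H')(D, s) = Mul(Rational(1, 8), Add(D, D)) = Mul(Rational(1, 8), Mul(2, D)) = Mul(Rational(1, 4), D))
Mul(-1, Function('H')(Function('v')(-26), Function('M')(-19))) = Mul(-1, Mul(Rational(1, 4), Add(Mul(9, Pow(-26, -1)), Mul(Rational(-1, 3), -26)))) = Mul(-1, Mul(Rational(1, 4), Add(Mul(9, Rational(-1, 26)), Rational(26, 3)))) = Mul(-1, Mul(Rational(1, 4), Add(Rational(-9, 26), Rational(26, 3)))) = Mul(-1, Mul(Rational(1, 4), Rational(649, 78))) = Mul(-1, Rational(649, 312)) = Rational(-649, 312)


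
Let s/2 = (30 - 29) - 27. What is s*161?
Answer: -8372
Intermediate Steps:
s = -52 (s = 2*((30 - 29) - 27) = 2*(1 - 27) = 2*(-26) = -52)
s*161 = -52*161 = -8372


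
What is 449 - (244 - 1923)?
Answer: 2128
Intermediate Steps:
449 - (244 - 1923) = 449 - 1*(-1679) = 449 + 1679 = 2128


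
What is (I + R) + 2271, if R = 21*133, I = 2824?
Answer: 7888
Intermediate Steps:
R = 2793
(I + R) + 2271 = (2824 + 2793) + 2271 = 5617 + 2271 = 7888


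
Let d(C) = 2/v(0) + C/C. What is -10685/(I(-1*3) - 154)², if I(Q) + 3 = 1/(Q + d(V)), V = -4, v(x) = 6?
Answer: -267125/620944 ≈ -0.43019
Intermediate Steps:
d(C) = 4/3 (d(C) = 2/6 + C/C = 2*(⅙) + 1 = ⅓ + 1 = 4/3)
I(Q) = -3 + 1/(4/3 + Q) (I(Q) = -3 + 1/(Q + 4/3) = -3 + 1/(4/3 + Q))
-10685/(I(-1*3) - 154)² = -10685/(9*(-1 - (-1)*3)/(4 + 3*(-1*3)) - 154)² = -10685/(9*(-1 - 1*(-3))/(4 + 3*(-3)) - 154)² = -10685/(9*(-1 + 3)/(4 - 9) - 154)² = -10685/(9*2/(-5) - 154)² = -10685/(9*(-⅕)*2 - 154)² = -10685/(-18/5 - 154)² = -10685/((-788/5)²) = -10685/620944/25 = -10685*25/620944 = -267125/620944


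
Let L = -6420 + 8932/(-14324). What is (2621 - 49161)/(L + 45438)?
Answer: -33331948/27944245 ≈ -1.1928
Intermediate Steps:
L = -22992253/3581 (L = -6420 + 8932*(-1/14324) = -6420 - 2233/3581 = -22992253/3581 ≈ -6420.6)
(2621 - 49161)/(L + 45438) = (2621 - 49161)/(-22992253/3581 + 45438) = -46540/139721225/3581 = -46540*3581/139721225 = -33331948/27944245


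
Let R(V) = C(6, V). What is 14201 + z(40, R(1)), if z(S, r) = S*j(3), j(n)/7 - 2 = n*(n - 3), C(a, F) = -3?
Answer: 14761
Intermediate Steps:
j(n) = 14 + 7*n*(-3 + n) (j(n) = 14 + 7*(n*(n - 3)) = 14 + 7*(n*(-3 + n)) = 14 + 7*n*(-3 + n))
R(V) = -3
z(S, r) = 14*S (z(S, r) = S*(14 - 21*3 + 7*3²) = S*(14 - 63 + 7*9) = S*(14 - 63 + 63) = S*14 = 14*S)
14201 + z(40, R(1)) = 14201 + 14*40 = 14201 + 560 = 14761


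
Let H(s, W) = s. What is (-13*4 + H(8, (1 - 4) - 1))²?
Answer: 1936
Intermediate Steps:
(-13*4 + H(8, (1 - 4) - 1))² = (-13*4 + 8)² = (-52 + 8)² = (-44)² = 1936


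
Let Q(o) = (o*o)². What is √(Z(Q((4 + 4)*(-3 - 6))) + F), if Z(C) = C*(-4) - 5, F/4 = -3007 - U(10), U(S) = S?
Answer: I*√107507497 ≈ 10369.0*I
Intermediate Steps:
Q(o) = o⁴ (Q(o) = (o²)² = o⁴)
F = -12068 (F = 4*(-3007 - 1*10) = 4*(-3007 - 10) = 4*(-3017) = -12068)
Z(C) = -5 - 4*C (Z(C) = -4*C - 5 = -5 - 4*C)
√(Z(Q((4 + 4)*(-3 - 6))) + F) = √((-5 - 4*(-3 - 6)⁴*(4 + 4)⁴) - 12068) = √((-5 - 4*(8*(-9))⁴) - 12068) = √((-5 - 4*(-72)⁴) - 12068) = √((-5 - 4*26873856) - 12068) = √((-5 - 107495424) - 12068) = √(-107495429 - 12068) = √(-107507497) = I*√107507497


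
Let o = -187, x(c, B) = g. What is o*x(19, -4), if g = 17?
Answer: -3179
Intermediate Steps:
x(c, B) = 17
o*x(19, -4) = -187*17 = -3179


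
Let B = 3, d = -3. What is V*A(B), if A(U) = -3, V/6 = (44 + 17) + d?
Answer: -1044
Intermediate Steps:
V = 348 (V = 6*((44 + 17) - 3) = 6*(61 - 3) = 6*58 = 348)
V*A(B) = 348*(-3) = -1044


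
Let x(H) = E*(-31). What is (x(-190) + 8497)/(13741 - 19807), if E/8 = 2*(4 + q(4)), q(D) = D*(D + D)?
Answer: 9359/6066 ≈ 1.5429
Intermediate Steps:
q(D) = 2*D**2 (q(D) = D*(2*D) = 2*D**2)
E = 576 (E = 8*(2*(4 + 2*4**2)) = 8*(2*(4 + 2*16)) = 8*(2*(4 + 32)) = 8*(2*36) = 8*72 = 576)
x(H) = -17856 (x(H) = 576*(-31) = -17856)
(x(-190) + 8497)/(13741 - 19807) = (-17856 + 8497)/(13741 - 19807) = -9359/(-6066) = -9359*(-1/6066) = 9359/6066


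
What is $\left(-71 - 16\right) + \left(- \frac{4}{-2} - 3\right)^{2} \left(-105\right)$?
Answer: $-192$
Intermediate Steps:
$\left(-71 - 16\right) + \left(- \frac{4}{-2} - 3\right)^{2} \left(-105\right) = \left(-71 - 16\right) + \left(\left(-4\right) \left(- \frac{1}{2}\right) - 3\right)^{2} \left(-105\right) = -87 + \left(2 - 3\right)^{2} \left(-105\right) = -87 + \left(-1\right)^{2} \left(-105\right) = -87 + 1 \left(-105\right) = -87 - 105 = -192$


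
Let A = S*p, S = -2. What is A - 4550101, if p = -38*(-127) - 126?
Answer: -4559501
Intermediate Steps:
p = 4700 (p = 4826 - 126 = 4700)
A = -9400 (A = -2*4700 = -9400)
A - 4550101 = -9400 - 4550101 = -4559501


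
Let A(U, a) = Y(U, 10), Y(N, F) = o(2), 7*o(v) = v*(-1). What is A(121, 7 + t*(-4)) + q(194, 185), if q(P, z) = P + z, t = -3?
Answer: 2651/7 ≈ 378.71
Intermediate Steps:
o(v) = -v/7 (o(v) = (v*(-1))/7 = (-v)/7 = -v/7)
Y(N, F) = -2/7 (Y(N, F) = -1/7*2 = -2/7)
A(U, a) = -2/7
A(121, 7 + t*(-4)) + q(194, 185) = -2/7 + (194 + 185) = -2/7 + 379 = 2651/7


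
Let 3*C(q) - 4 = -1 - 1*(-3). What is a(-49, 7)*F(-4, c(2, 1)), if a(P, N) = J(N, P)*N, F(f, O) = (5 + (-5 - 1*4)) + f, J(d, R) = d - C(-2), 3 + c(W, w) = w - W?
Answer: -280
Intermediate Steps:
c(W, w) = -3 + w - W (c(W, w) = -3 + (w - W) = -3 + w - W)
C(q) = 2 (C(q) = 4/3 + (-1 - 1*(-3))/3 = 4/3 + (-1 + 3)/3 = 4/3 + (⅓)*2 = 4/3 + ⅔ = 2)
J(d, R) = -2 + d (J(d, R) = d - 1*2 = d - 2 = -2 + d)
F(f, O) = -4 + f (F(f, O) = (5 + (-5 - 4)) + f = (5 - 9) + f = -4 + f)
a(P, N) = N*(-2 + N) (a(P, N) = (-2 + N)*N = N*(-2 + N))
a(-49, 7)*F(-4, c(2, 1)) = (7*(-2 + 7))*(-4 - 4) = (7*5)*(-8) = 35*(-8) = -280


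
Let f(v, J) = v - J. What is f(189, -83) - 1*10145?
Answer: -9873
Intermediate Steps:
f(189, -83) - 1*10145 = (189 - 1*(-83)) - 1*10145 = (189 + 83) - 10145 = 272 - 10145 = -9873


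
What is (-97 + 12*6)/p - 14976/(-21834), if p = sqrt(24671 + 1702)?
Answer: 832/1213 - 25*sqrt(26373)/26373 ≈ 0.53196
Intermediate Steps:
p = sqrt(26373) ≈ 162.40
(-97 + 12*6)/p - 14976/(-21834) = (-97 + 12*6)/(sqrt(26373)) - 14976/(-21834) = (-97 + 72)*(sqrt(26373)/26373) - 14976*(-1/21834) = -25*sqrt(26373)/26373 + 832/1213 = 832/1213 - 25*sqrt(26373)/26373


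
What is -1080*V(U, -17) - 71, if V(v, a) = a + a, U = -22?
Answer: 36649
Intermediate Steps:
V(v, a) = 2*a
-1080*V(U, -17) - 71 = -2160*(-17) - 71 = -1080*(-34) - 71 = 36720 - 71 = 36649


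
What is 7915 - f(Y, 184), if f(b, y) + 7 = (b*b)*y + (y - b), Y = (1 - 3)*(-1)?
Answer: 7004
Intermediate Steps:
Y = 2 (Y = -2*(-1) = 2)
f(b, y) = -7 + y - b + y*b² (f(b, y) = -7 + ((b*b)*y + (y - b)) = -7 + (b²*y + (y - b)) = -7 + (y*b² + (y - b)) = -7 + (y - b + y*b²) = -7 + y - b + y*b²)
7915 - f(Y, 184) = 7915 - (-7 + 184 - 1*2 + 184*2²) = 7915 - (-7 + 184 - 2 + 184*4) = 7915 - (-7 + 184 - 2 + 736) = 7915 - 1*911 = 7915 - 911 = 7004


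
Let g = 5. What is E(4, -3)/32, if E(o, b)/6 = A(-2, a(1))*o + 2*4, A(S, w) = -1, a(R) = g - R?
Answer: ¾ ≈ 0.75000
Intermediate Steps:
a(R) = 5 - R
E(o, b) = 48 - 6*o (E(o, b) = 6*(-o + 2*4) = 6*(-o + 8) = 6*(8 - o) = 48 - 6*o)
E(4, -3)/32 = (48 - 6*4)/32 = (48 - 24)*(1/32) = 24*(1/32) = ¾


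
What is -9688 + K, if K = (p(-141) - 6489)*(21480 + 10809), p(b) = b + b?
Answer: -218638507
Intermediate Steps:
p(b) = 2*b
K = -218628819 (K = (2*(-141) - 6489)*(21480 + 10809) = (-282 - 6489)*32289 = -6771*32289 = -218628819)
-9688 + K = -9688 - 218628819 = -218638507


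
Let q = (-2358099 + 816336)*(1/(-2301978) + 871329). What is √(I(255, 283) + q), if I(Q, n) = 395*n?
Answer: I*√790969212894668454577546/767326 ≈ 1.159e+6*I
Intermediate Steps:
q = -1030812560388241881/767326 (q = -1541763*(-1/2301978 + 871329) = -1541763*2005780188761/2301978 = -1030812560388241881/767326 ≈ -1.3434e+12)
√(I(255, 283) + q) = √(395*283 - 1030812560388241881/767326) = √(111785 - 1030812560388241881/767326) = √(-1030812474612704971/767326) = I*√790969212894668454577546/767326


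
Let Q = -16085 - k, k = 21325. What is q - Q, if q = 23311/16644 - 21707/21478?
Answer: 6686729948735/178739916 ≈ 37410.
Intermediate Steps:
Q = -37410 (Q = -16085 - 1*21325 = -16085 - 21325 = -37410)
q = 69691175/178739916 (q = 23311*(1/16644) - 21707*1/21478 = 23311/16644 - 21707/21478 = 69691175/178739916 ≈ 0.38990)
q - Q = 69691175/178739916 - 1*(-37410) = 69691175/178739916 + 37410 = 6686729948735/178739916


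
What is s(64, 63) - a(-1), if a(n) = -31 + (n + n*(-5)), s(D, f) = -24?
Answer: 3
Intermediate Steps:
a(n) = -31 - 4*n (a(n) = -31 + (n - 5*n) = -31 - 4*n)
s(64, 63) - a(-1) = -24 - (-31 - 4*(-1)) = -24 - (-31 + 4) = -24 - 1*(-27) = -24 + 27 = 3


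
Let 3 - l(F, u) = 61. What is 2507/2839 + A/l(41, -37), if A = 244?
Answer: -273655/82331 ≈ -3.3238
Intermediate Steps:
l(F, u) = -58 (l(F, u) = 3 - 1*61 = 3 - 61 = -58)
2507/2839 + A/l(41, -37) = 2507/2839 + 244/(-58) = 2507*(1/2839) + 244*(-1/58) = 2507/2839 - 122/29 = -273655/82331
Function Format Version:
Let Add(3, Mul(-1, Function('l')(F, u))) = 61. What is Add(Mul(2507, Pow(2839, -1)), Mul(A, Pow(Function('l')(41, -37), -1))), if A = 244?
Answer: Rational(-273655, 82331) ≈ -3.3238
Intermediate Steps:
Function('l')(F, u) = -58 (Function('l')(F, u) = Add(3, Mul(-1, 61)) = Add(3, -61) = -58)
Add(Mul(2507, Pow(2839, -1)), Mul(A, Pow(Function('l')(41, -37), -1))) = Add(Mul(2507, Pow(2839, -1)), Mul(244, Pow(-58, -1))) = Add(Mul(2507, Rational(1, 2839)), Mul(244, Rational(-1, 58))) = Add(Rational(2507, 2839), Rational(-122, 29)) = Rational(-273655, 82331)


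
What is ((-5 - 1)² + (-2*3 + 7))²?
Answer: 1369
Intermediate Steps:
((-5 - 1)² + (-2*3 + 7))² = ((-6)² + (-6 + 7))² = (36 + 1)² = 37² = 1369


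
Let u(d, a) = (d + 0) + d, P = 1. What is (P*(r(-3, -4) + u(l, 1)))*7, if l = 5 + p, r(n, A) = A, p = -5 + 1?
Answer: -14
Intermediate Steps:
p = -4
l = 1 (l = 5 - 4 = 1)
u(d, a) = 2*d (u(d, a) = d + d = 2*d)
(P*(r(-3, -4) + u(l, 1)))*7 = (1*(-4 + 2*1))*7 = (1*(-4 + 2))*7 = (1*(-2))*7 = -2*7 = -14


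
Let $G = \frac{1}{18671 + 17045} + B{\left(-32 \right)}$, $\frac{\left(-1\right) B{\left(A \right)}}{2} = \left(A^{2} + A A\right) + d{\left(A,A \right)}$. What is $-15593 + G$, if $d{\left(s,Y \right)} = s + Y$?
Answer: $- \frac{698640675}{35716} \approx -19561.0$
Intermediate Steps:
$d{\left(s,Y \right)} = Y + s$
$B{\left(A \right)} = - 4 A - 4 A^{2}$ ($B{\left(A \right)} = - 2 \left(\left(A^{2} + A A\right) + \left(A + A\right)\right) = - 2 \left(\left(A^{2} + A^{2}\right) + 2 A\right) = - 2 \left(2 A^{2} + 2 A\right) = - 2 \left(2 A + 2 A^{2}\right) = - 4 A - 4 A^{2}$)
$G = - \frac{141721087}{35716}$ ($G = \frac{1}{18671 + 17045} + 4 \left(-32\right) \left(-1 - -32\right) = \frac{1}{35716} + 4 \left(-32\right) \left(-1 + 32\right) = \frac{1}{35716} + 4 \left(-32\right) 31 = \frac{1}{35716} - 3968 = - \frac{141721087}{35716} \approx -3968.0$)
$-15593 + G = -15593 - \frac{141721087}{35716} = - \frac{698640675}{35716}$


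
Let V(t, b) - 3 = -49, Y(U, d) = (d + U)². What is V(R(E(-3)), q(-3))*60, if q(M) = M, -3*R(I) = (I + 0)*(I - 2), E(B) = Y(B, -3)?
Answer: -2760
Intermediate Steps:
Y(U, d) = (U + d)²
E(B) = (-3 + B)² (E(B) = (B - 3)² = (-3 + B)²)
R(I) = -I*(-2 + I)/3 (R(I) = -(I + 0)*(I - 2)/3 = -I*(-2 + I)/3)
V(t, b) = -46 (V(t, b) = 3 - 49 = -46)
V(R(E(-3)), q(-3))*60 = -46*60 = -2760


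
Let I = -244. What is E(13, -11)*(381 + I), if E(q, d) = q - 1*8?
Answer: 685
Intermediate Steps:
E(q, d) = -8 + q (E(q, d) = q - 8 = -8 + q)
E(13, -11)*(381 + I) = (-8 + 13)*(381 - 244) = 5*137 = 685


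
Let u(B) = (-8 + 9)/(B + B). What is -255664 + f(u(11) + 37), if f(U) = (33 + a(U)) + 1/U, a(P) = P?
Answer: -4582799121/17930 ≈ -2.5559e+5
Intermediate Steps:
u(B) = 1/(2*B)
f(U) = 33 + U + 1/U (f(U) = (33 + U) + 1/U = 33 + U + 1/U)
-255664 + f(u(11) + 37) = -255664 + (33 + ((1/2)/11 + 37) + 1/((1/2)/11 + 37)) = -255664 + (33 + ((1/2)*(1/11) + 37) + 1/((1/2)*(1/11) + 37)) = -255664 + (33 + (1/22 + 37) + 1/(1/22 + 37)) = -255664 + (33 + 815/22 + 1/(815/22)) = -255664 + (33 + 815/22 + 22/815) = -255664 + 1256399/17930 = -4582799121/17930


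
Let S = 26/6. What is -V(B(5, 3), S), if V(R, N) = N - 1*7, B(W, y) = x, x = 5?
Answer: 8/3 ≈ 2.6667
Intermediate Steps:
B(W, y) = 5
S = 13/3 (S = 26*(1/6) = 13/3 ≈ 4.3333)
V(R, N) = -7 + N (V(R, N) = N - 7 = -7 + N)
-V(B(5, 3), S) = -(-7 + 13/3) = -1*(-8/3) = 8/3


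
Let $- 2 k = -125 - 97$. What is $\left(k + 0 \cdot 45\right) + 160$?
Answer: $271$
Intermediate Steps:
$k = 111$ ($k = - \frac{-125 - 97}{2} = \left(- \frac{1}{2}\right) \left(-222\right) = 111$)
$\left(k + 0 \cdot 45\right) + 160 = \left(111 + 0 \cdot 45\right) + 160 = \left(111 + 0\right) + 160 = 111 + 160 = 271$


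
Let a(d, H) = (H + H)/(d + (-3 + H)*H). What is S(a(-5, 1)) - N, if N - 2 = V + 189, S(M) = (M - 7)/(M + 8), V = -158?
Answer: -611/18 ≈ -33.944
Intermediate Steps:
a(d, H) = 2*H/(d + H*(-3 + H)) (a(d, H) = (2*H)/(d + H*(-3 + H)) = 2*H/(d + H*(-3 + H)))
S(M) = (-7 + M)/(8 + M)
N = 33 (N = 2 + (-158 + 189) = 2 + 31 = 33)
S(a(-5, 1)) - N = (-7 + 2*1/(-5 + 1² - 3*1))/(8 + 2*1/(-5 + 1² - 3*1)) - 1*33 = (-7 + 2*1/(-5 + 1 - 3))/(8 + 2*1/(-5 + 1 - 3)) - 33 = (-7 + 2*1/(-7))/(8 + 2*1/(-7)) - 33 = (-7 + 2*1*(-⅐))/(8 + 2*1*(-⅐)) - 33 = (-7 - 2/7)/(8 - 2/7) - 33 = -51/7/(54/7) - 33 = (7/54)*(-51/7) - 33 = -17/18 - 33 = -611/18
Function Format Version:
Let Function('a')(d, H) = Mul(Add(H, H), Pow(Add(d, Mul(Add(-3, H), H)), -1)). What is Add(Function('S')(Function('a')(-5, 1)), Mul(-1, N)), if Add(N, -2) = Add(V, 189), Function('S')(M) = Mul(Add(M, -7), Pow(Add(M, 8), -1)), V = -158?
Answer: Rational(-611, 18) ≈ -33.944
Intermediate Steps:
Function('a')(d, H) = Mul(2, H, Pow(Add(d, Mul(H, Add(-3, H))), -1)) (Function('a')(d, H) = Mul(Mul(2, H), Pow(Add(d, Mul(H, Add(-3, H))), -1)) = Mul(2, H, Pow(Add(d, Mul(H, Add(-3, H))), -1)))
Function('S')(M) = Mul(Pow(Add(8, M), -1), Add(-7, M)) (Function('S')(M) = Mul(Add(-7, M), Pow(Add(8, M), -1)) = Mul(Pow(Add(8, M), -1), Add(-7, M)))
N = 33 (N = Add(2, Add(-158, 189)) = Add(2, 31) = 33)
Add(Function('S')(Function('a')(-5, 1)), Mul(-1, N)) = Add(Mul(Pow(Add(8, Mul(2, 1, Pow(Add(-5, Pow(1, 2), Mul(-3, 1)), -1))), -1), Add(-7, Mul(2, 1, Pow(Add(-5, Pow(1, 2), Mul(-3, 1)), -1)))), Mul(-1, 33)) = Add(Mul(Pow(Add(8, Mul(2, 1, Pow(Add(-5, 1, -3), -1))), -1), Add(-7, Mul(2, 1, Pow(Add(-5, 1, -3), -1)))), -33) = Add(Mul(Pow(Add(8, Mul(2, 1, Pow(-7, -1))), -1), Add(-7, Mul(2, 1, Pow(-7, -1)))), -33) = Add(Mul(Pow(Add(8, Mul(2, 1, Rational(-1, 7))), -1), Add(-7, Mul(2, 1, Rational(-1, 7)))), -33) = Add(Mul(Pow(Add(8, Rational(-2, 7)), -1), Add(-7, Rational(-2, 7))), -33) = Add(Mul(Pow(Rational(54, 7), -1), Rational(-51, 7)), -33) = Add(Mul(Rational(7, 54), Rational(-51, 7)), -33) = Add(Rational(-17, 18), -33) = Rational(-611, 18)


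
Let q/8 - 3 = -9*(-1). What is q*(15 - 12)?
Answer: 288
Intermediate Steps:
q = 96 (q = 24 + 8*(-9*(-1)) = 24 + 8*9 = 24 + 72 = 96)
q*(15 - 12) = 96*(15 - 12) = 96*3 = 288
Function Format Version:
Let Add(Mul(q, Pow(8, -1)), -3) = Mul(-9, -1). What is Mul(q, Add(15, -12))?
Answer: 288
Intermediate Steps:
q = 96 (q = Add(24, Mul(8, Mul(-9, -1))) = Add(24, Mul(8, 9)) = Add(24, 72) = 96)
Mul(q, Add(15, -12)) = Mul(96, Add(15, -12)) = Mul(96, 3) = 288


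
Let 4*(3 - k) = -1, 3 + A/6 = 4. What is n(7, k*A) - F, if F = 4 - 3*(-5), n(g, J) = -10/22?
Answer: -214/11 ≈ -19.455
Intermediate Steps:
A = 6 (A = -18 + 6*4 = -18 + 24 = 6)
k = 13/4 (k = 3 - ¼*(-1) = 3 + ¼ = 13/4 ≈ 3.2500)
n(g, J) = -5/11 (n(g, J) = -10*1/22 = -5/11)
F = 19 (F = 4 + 15 = 19)
n(7, k*A) - F = -5/11 - 1*19 = -5/11 - 19 = -214/11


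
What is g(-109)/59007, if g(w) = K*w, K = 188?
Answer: -20492/59007 ≈ -0.34728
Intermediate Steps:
g(w) = 188*w
g(-109)/59007 = (188*(-109))/59007 = -20492*1/59007 = -20492/59007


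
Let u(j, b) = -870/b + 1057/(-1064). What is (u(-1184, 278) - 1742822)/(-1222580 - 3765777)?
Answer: 36822430325/105394006696 ≈ 0.34938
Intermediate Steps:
u(j, b) = -151/152 - 870/b (u(j, b) = -870/b + 1057*(-1/1064) = -870/b - 151/152 = -151/152 - 870/b)
(u(-1184, 278) - 1742822)/(-1222580 - 3765777) = ((-151/152 - 870/278) - 1742822)/(-1222580 - 3765777) = ((-151/152 - 870*1/278) - 1742822)/(-4988357) = ((-151/152 - 435/139) - 1742822)*(-1/4988357) = (-87109/21128 - 1742822)*(-1/4988357) = -36822430325/21128*(-1/4988357) = 36822430325/105394006696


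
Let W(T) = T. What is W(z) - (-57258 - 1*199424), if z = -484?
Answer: 256198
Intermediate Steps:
W(z) - (-57258 - 1*199424) = -484 - (-57258 - 1*199424) = -484 - (-57258 - 199424) = -484 - 1*(-256682) = -484 + 256682 = 256198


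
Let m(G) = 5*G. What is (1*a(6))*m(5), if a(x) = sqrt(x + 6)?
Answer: 50*sqrt(3) ≈ 86.603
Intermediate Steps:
a(x) = sqrt(6 + x)
(1*a(6))*m(5) = (1*sqrt(6 + 6))*(5*5) = (1*sqrt(12))*25 = (1*(2*sqrt(3)))*25 = (2*sqrt(3))*25 = 50*sqrt(3)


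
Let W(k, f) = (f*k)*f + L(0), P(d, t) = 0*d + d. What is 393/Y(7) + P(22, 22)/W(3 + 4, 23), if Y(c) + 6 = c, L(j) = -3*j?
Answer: 1455301/3703 ≈ 393.01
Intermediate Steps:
Y(c) = -6 + c
P(d, t) = d (P(d, t) = 0 + d = d)
W(k, f) = k*f² (W(k, f) = (f*k)*f - 3*0 = k*f² + 0 = k*f²)
393/Y(7) + P(22, 22)/W(3 + 4, 23) = 393/(-6 + 7) + 22/(((3 + 4)*23²)) = 393/1 + 22/((7*529)) = 393*1 + 22/3703 = 393 + 22*(1/3703) = 393 + 22/3703 = 1455301/3703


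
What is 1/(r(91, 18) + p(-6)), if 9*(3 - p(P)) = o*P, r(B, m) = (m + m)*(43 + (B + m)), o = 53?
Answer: 3/16531 ≈ 0.00018148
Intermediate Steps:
r(B, m) = 2*m*(43 + B + m) (r(B, m) = (2*m)*(43 + B + m) = 2*m*(43 + B + m))
p(P) = 3 - 53*P/9
1/(r(91, 18) + p(-6)) = 1/(2*18*(43 + 91 + 18) + (3 - 53/9*(-6))) = 1/(2*18*152 + (3 + 106/3)) = 1/(5472 + 115/3) = 1/(16531/3) = 3/16531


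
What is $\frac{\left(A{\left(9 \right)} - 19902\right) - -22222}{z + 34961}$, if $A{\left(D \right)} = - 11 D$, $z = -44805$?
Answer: $- \frac{2221}{9844} \approx -0.22562$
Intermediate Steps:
$\frac{\left(A{\left(9 \right)} - 19902\right) - -22222}{z + 34961} = \frac{\left(\left(-11\right) 9 - 19902\right) - -22222}{-44805 + 34961} = \frac{\left(-99 - 19902\right) + 22222}{-9844} = \left(-20001 + 22222\right) \left(- \frac{1}{9844}\right) = 2221 \left(- \frac{1}{9844}\right) = - \frac{2221}{9844}$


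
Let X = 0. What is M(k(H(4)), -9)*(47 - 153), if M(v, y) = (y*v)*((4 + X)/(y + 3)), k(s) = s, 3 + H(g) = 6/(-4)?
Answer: 2862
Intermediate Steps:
H(g) = -9/2 (H(g) = -3 + 6/(-4) = -3 + 6*(-¼) = -3 - 3/2 = -9/2)
M(v, y) = 4*v*y/(3 + y) (M(v, y) = (y*v)*((4 + 0)/(y + 3)) = (v*y)*(4/(3 + y)) = 4*v*y/(3 + y))
M(k(H(4)), -9)*(47 - 153) = (4*(-9/2)*(-9)/(3 - 9))*(47 - 153) = (4*(-9/2)*(-9)/(-6))*(-106) = (4*(-9/2)*(-9)*(-⅙))*(-106) = -27*(-106) = 2862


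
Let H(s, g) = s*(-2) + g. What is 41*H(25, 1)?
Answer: -2009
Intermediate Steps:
H(s, g) = g - 2*s (H(s, g) = -2*s + g = g - 2*s)
41*H(25, 1) = 41*(1 - 2*25) = 41*(1 - 50) = 41*(-49) = -2009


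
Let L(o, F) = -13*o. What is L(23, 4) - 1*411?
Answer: -710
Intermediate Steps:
L(23, 4) - 1*411 = -13*23 - 1*411 = -299 - 411 = -710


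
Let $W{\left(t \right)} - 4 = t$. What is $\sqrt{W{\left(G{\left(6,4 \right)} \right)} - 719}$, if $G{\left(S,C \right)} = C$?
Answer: $3 i \sqrt{79} \approx 26.665 i$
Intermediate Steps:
$W{\left(t \right)} = 4 + t$
$\sqrt{W{\left(G{\left(6,4 \right)} \right)} - 719} = \sqrt{\left(4 + 4\right) - 719} = \sqrt{8 - 719} = \sqrt{-711} = 3 i \sqrt{79}$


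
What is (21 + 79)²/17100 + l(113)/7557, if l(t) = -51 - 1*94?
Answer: 243635/430749 ≈ 0.56561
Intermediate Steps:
l(t) = -145 (l(t) = -51 - 94 = -145)
(21 + 79)²/17100 + l(113)/7557 = (21 + 79)²/17100 - 145/7557 = 100²*(1/17100) - 145*1/7557 = 10000*(1/17100) - 145/7557 = 100/171 - 145/7557 = 243635/430749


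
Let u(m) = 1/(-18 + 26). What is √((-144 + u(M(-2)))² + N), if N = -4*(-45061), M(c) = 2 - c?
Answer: √12860417/8 ≈ 448.27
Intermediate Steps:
N = 180244
u(m) = ⅛ (u(m) = 1/8 = ⅛)
√((-144 + u(M(-2)))² + N) = √((-144 + ⅛)² + 180244) = √((-1151/8)² + 180244) = √(1324801/64 + 180244) = √(12860417/64) = √12860417/8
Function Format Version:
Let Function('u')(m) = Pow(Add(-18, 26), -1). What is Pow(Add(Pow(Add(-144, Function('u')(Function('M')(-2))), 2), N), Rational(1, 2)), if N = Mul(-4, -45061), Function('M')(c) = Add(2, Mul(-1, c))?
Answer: Mul(Rational(1, 8), Pow(12860417, Rational(1, 2))) ≈ 448.27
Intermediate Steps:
N = 180244
Function('u')(m) = Rational(1, 8) (Function('u')(m) = Pow(8, -1) = Rational(1, 8))
Pow(Add(Pow(Add(-144, Function('u')(Function('M')(-2))), 2), N), Rational(1, 2)) = Pow(Add(Pow(Add(-144, Rational(1, 8)), 2), 180244), Rational(1, 2)) = Pow(Add(Pow(Rational(-1151, 8), 2), 180244), Rational(1, 2)) = Pow(Add(Rational(1324801, 64), 180244), Rational(1, 2)) = Pow(Rational(12860417, 64), Rational(1, 2)) = Mul(Rational(1, 8), Pow(12860417, Rational(1, 2)))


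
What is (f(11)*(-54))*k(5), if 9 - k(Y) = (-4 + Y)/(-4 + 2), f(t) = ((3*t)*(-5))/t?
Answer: 7695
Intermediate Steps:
f(t) = -15 (f(t) = (-15*t)/t = -15)
k(Y) = 7 + Y/2 (k(Y) = 9 - (-4 + Y)/(-4 + 2) = 9 - (-4 + Y)/(-2) = 9 - (-4 + Y)*(-1)/2 = 9 - (2 - Y/2) = 9 + (-2 + Y/2) = 7 + Y/2)
(f(11)*(-54))*k(5) = (-15*(-54))*(7 + (1/2)*5) = 810*(7 + 5/2) = 810*(19/2) = 7695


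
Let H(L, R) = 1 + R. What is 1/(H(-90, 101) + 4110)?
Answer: 1/4212 ≈ 0.00023742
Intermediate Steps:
1/(H(-90, 101) + 4110) = 1/((1 + 101) + 4110) = 1/(102 + 4110) = 1/4212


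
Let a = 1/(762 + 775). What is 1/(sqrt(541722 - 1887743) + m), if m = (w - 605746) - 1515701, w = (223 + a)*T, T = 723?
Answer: -4630757125191/9077294471932245398 - 2362369*I*sqrt(1346021)/9077294471932245398 ≈ -5.1015e-7 - 3.0194e-10*I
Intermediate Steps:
a = 1/1537 ≈ 0.00065062
w = 247809696/1537 (w = (223 + 1/1537)*723 = (342752/1537)*723 = 247809696/1537 ≈ 1.6123e+5)
m = -3012854343/1537 (m = (247809696/1537 - 605746) - 1515701 = -683221906/1537 - 1515701 = -3012854343/1537 ≈ -1.9602e+6)
1/(sqrt(541722 - 1887743) + m) = 1/(sqrt(541722 - 1887743) - 3012854343/1537) = 1/(sqrt(-1346021) - 3012854343/1537) = 1/(I*sqrt(1346021) - 3012854343/1537) = 1/(-3012854343/1537 + I*sqrt(1346021))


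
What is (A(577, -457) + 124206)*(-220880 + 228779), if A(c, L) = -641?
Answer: 976039935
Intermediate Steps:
(A(577, -457) + 124206)*(-220880 + 228779) = (-641 + 124206)*(-220880 + 228779) = 123565*7899 = 976039935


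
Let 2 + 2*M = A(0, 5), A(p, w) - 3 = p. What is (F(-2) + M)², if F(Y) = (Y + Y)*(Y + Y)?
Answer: 1089/4 ≈ 272.25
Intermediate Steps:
A(p, w) = 3 + p
M = ½ (M = -1 + (3 + 0)/2 = -1 + (½)*3 = -1 + 3/2 = ½ ≈ 0.50000)
F(Y) = 4*Y² (F(Y) = (2*Y)*(2*Y) = 4*Y²)
(F(-2) + M)² = (4*(-2)² + ½)² = (4*4 + ½)² = (16 + ½)² = (33/2)² = 1089/4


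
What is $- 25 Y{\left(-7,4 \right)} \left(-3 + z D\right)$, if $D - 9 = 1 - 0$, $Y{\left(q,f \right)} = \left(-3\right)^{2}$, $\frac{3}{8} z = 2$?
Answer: $-11325$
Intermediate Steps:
$z = \frac{16}{3}$ ($z = \frac{8}{3} \cdot 2 = \frac{16}{3} \approx 5.3333$)
$Y{\left(q,f \right)} = 9$
$D = 10$ ($D = 9 + \left(1 - 0\right) = 9 + \left(1 + 0\right) = 9 + 1 = 10$)
$- 25 Y{\left(-7,4 \right)} \left(-3 + z D\right) = \left(-25\right) 9 \left(-3 + \frac{16}{3} \cdot 10\right) = - 225 \left(-3 + \frac{160}{3}\right) = \left(-225\right) \frac{151}{3} = -11325$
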